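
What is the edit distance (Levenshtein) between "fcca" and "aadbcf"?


Computing edit distance: "fcca" -> "aadbcf"
DP table:
           a    a    d    b    c    f
      0    1    2    3    4    5    6
  f   1    1    2    3    4    5    5
  c   2    2    2    3    4    4    5
  c   3    3    3    3    4    4    5
  a   4    3    3    4    4    5    5
Edit distance = dp[4][6] = 5

5


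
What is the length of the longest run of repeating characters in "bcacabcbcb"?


Input: "bcacabcbcb"
Scanning for longest run:
  Position 1 ('c'): new char, reset run to 1
  Position 2 ('a'): new char, reset run to 1
  Position 3 ('c'): new char, reset run to 1
  Position 4 ('a'): new char, reset run to 1
  Position 5 ('b'): new char, reset run to 1
  Position 6 ('c'): new char, reset run to 1
  Position 7 ('b'): new char, reset run to 1
  Position 8 ('c'): new char, reset run to 1
  Position 9 ('b'): new char, reset run to 1
Longest run: 'b' with length 1

1


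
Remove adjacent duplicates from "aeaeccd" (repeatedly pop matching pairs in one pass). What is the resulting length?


Input: aeaeccd
Stack-based adjacent duplicate removal:
  Read 'a': push. Stack: a
  Read 'e': push. Stack: ae
  Read 'a': push. Stack: aea
  Read 'e': push. Stack: aeae
  Read 'c': push. Stack: aeaec
  Read 'c': matches stack top 'c' => pop. Stack: aeae
  Read 'd': push. Stack: aeaed
Final stack: "aeaed" (length 5)

5


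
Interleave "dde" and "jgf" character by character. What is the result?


Interleaving "dde" and "jgf":
  Position 0: 'd' from first, 'j' from second => "dj"
  Position 1: 'd' from first, 'g' from second => "dg"
  Position 2: 'e' from first, 'f' from second => "ef"
Result: djdgef

djdgef


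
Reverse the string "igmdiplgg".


Input: igmdiplgg
Reading characters right to left:
  Position 8: 'g'
  Position 7: 'g'
  Position 6: 'l'
  Position 5: 'p'
  Position 4: 'i'
  Position 3: 'd'
  Position 2: 'm'
  Position 1: 'g'
  Position 0: 'i'
Reversed: gglpidmgi

gglpidmgi


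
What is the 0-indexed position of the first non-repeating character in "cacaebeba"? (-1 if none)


Input: cacaebeba
Character frequencies:
  'a': 3
  'b': 2
  'c': 2
  'e': 2
Scanning left to right for freq == 1:
  Position 0 ('c'): freq=2, skip
  Position 1 ('a'): freq=3, skip
  Position 2 ('c'): freq=2, skip
  Position 3 ('a'): freq=3, skip
  Position 4 ('e'): freq=2, skip
  Position 5 ('b'): freq=2, skip
  Position 6 ('e'): freq=2, skip
  Position 7 ('b'): freq=2, skip
  Position 8 ('a'): freq=3, skip
  No unique character found => answer = -1

-1


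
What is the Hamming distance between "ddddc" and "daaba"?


Comparing "ddddc" and "daaba" position by position:
  Position 0: 'd' vs 'd' => same
  Position 1: 'd' vs 'a' => differ
  Position 2: 'd' vs 'a' => differ
  Position 3: 'd' vs 'b' => differ
  Position 4: 'c' vs 'a' => differ
Total differences (Hamming distance): 4

4


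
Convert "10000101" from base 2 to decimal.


Input: "10000101" in base 2
Positional expansion:
  Digit '1' (value 1) x 2^7 = 128
  Digit '0' (value 0) x 2^6 = 0
  Digit '0' (value 0) x 2^5 = 0
  Digit '0' (value 0) x 2^4 = 0
  Digit '0' (value 0) x 2^3 = 0
  Digit '1' (value 1) x 2^2 = 4
  Digit '0' (value 0) x 2^1 = 0
  Digit '1' (value 1) x 2^0 = 1
Sum = 133

133


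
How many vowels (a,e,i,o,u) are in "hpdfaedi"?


Input: hpdfaedi
Checking each character:
  'h' at position 0: consonant
  'p' at position 1: consonant
  'd' at position 2: consonant
  'f' at position 3: consonant
  'a' at position 4: vowel (running total: 1)
  'e' at position 5: vowel (running total: 2)
  'd' at position 6: consonant
  'i' at position 7: vowel (running total: 3)
Total vowels: 3

3


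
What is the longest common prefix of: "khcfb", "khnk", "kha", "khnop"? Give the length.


Words: khcfb, khnk, kha, khnop
  Position 0: all 'k' => match
  Position 1: all 'h' => match
  Position 2: ('c', 'n', 'a', 'n') => mismatch, stop
LCP = "kh" (length 2)

2


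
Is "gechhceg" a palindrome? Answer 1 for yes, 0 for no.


Input: gechhceg
Reversed: gechhceg
  Compare pos 0 ('g') with pos 7 ('g'): match
  Compare pos 1 ('e') with pos 6 ('e'): match
  Compare pos 2 ('c') with pos 5 ('c'): match
  Compare pos 3 ('h') with pos 4 ('h'): match
Result: palindrome

1


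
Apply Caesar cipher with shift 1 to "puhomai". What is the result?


Caesar cipher: shift "puhomai" by 1
  'p' (pos 15) + 1 = pos 16 = 'q'
  'u' (pos 20) + 1 = pos 21 = 'v'
  'h' (pos 7) + 1 = pos 8 = 'i'
  'o' (pos 14) + 1 = pos 15 = 'p'
  'm' (pos 12) + 1 = pos 13 = 'n'
  'a' (pos 0) + 1 = pos 1 = 'b'
  'i' (pos 8) + 1 = pos 9 = 'j'
Result: qvipnbj

qvipnbj


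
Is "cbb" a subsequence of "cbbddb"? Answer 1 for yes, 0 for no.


Check if "cbb" is a subsequence of "cbbddb"
Greedy scan:
  Position 0 ('c'): matches sub[0] = 'c'
  Position 1 ('b'): matches sub[1] = 'b'
  Position 2 ('b'): matches sub[2] = 'b'
  Position 3 ('d'): no match needed
  Position 4 ('d'): no match needed
  Position 5 ('b'): no match needed
All 3 characters matched => is a subsequence

1


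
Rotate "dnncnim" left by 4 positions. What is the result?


Input: "dnncnim", rotate left by 4
First 4 characters: "dnnc"
Remaining characters: "nim"
Concatenate remaining + first: "nim" + "dnnc" = "nimdnnc"

nimdnnc


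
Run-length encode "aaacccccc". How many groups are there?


Input: aaacccccc
Scanning for consecutive runs:
  Group 1: 'a' x 3 (positions 0-2)
  Group 2: 'c' x 6 (positions 3-8)
Total groups: 2

2


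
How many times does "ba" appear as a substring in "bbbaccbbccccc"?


Searching for "ba" in "bbbaccbbccccc"
Scanning each position:
  Position 0: "bb" => no
  Position 1: "bb" => no
  Position 2: "ba" => MATCH
  Position 3: "ac" => no
  Position 4: "cc" => no
  Position 5: "cb" => no
  Position 6: "bb" => no
  Position 7: "bc" => no
  Position 8: "cc" => no
  Position 9: "cc" => no
  Position 10: "cc" => no
  Position 11: "cc" => no
Total occurrences: 1

1


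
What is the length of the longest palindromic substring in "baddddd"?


Input: "baddddd"
Checking substrings for palindromes:
  [2:7] "ddddd" (len 5) => palindrome
  [2:6] "dddd" (len 4) => palindrome
  [3:7] "dddd" (len 4) => palindrome
  [2:5] "ddd" (len 3) => palindrome
  [3:6] "ddd" (len 3) => palindrome
  [4:7] "ddd" (len 3) => palindrome
Longest palindromic substring: "ddddd" with length 5

5


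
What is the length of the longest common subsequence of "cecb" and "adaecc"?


LCS of "cecb" and "adaecc"
DP table:
           a    d    a    e    c    c
      0    0    0    0    0    0    0
  c   0    0    0    0    0    1    1
  e   0    0    0    0    1    1    1
  c   0    0    0    0    1    2    2
  b   0    0    0    0    1    2    2
LCS length = dp[4][6] = 2

2


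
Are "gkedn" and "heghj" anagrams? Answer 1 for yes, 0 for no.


Strings: "gkedn", "heghj"
Sorted first:  degkn
Sorted second: eghhj
Differ at position 0: 'd' vs 'e' => not anagrams

0


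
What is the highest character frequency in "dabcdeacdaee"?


Input: dabcdeacdaee
Character counts:
  'a': 3
  'b': 1
  'c': 2
  'd': 3
  'e': 3
Maximum frequency: 3

3


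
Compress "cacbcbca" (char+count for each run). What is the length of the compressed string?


Input: cacbcbca
Runs:
  'c' x 1 => "c1"
  'a' x 1 => "a1"
  'c' x 1 => "c1"
  'b' x 1 => "b1"
  'c' x 1 => "c1"
  'b' x 1 => "b1"
  'c' x 1 => "c1"
  'a' x 1 => "a1"
Compressed: "c1a1c1b1c1b1c1a1"
Compressed length: 16

16


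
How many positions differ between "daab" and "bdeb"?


Comparing "daab" and "bdeb" position by position:
  Position 0: 'd' vs 'b' => DIFFER
  Position 1: 'a' vs 'd' => DIFFER
  Position 2: 'a' vs 'e' => DIFFER
  Position 3: 'b' vs 'b' => same
Positions that differ: 3

3


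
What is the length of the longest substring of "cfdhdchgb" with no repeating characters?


Input: "cfdhdchgb"
Sliding window (track last position of each char):
  Position 0 ('c'): window [0,0] length 1 -- new best
  Position 1 ('f'): window [0,1] length 2 -- new best
  Position 2 ('d'): window [0,2] length 3 -- new best
  Position 3 ('h'): window [0,3] length 4 -- new best
  Position 4 ('d'): repeat (last at 2), move window start to 3
  Position 4 ('d'): window [3,4] length 2
  Position 5 ('c'): window [3,5] length 3
  Position 6 ('h'): repeat (last at 3), move window start to 4
  Position 6 ('h'): window [4,6] length 3
  Position 7 ('g'): window [4,7] length 4
  Position 8 ('b'): window [4,8] length 5 -- new best
Longest substring with no repeats: "dchgb" with length 5

5


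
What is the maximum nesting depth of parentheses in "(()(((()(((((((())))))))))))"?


Input: "(()(((()(((((((())))))))))))"
Tracking depth:
  Position 0 '(': depth becomes 1
  Position 1 '(': depth becomes 2
  Position 2 ')': depth becomes 1
  Position 3 '(': depth becomes 2
  Position 4 '(': depth becomes 3
  Position 5 '(': depth becomes 4
  Position 6 '(': depth becomes 5
  Position 7 ')': depth becomes 4
  Position 8 '(': depth becomes 5
  Position 9 '(': depth becomes 6
  Position 10 '(': depth becomes 7
  Position 11 '(': depth becomes 8
  Position 12 '(': depth becomes 9
  Position 13 '(': depth becomes 10
  Position 14 '(': depth becomes 11
  Position 15 '(': depth becomes 12
  Position 16 ')': depth becomes 11
  Position 17 ')': depth becomes 10
  Position 18 ')': depth becomes 9
  Position 19 ')': depth becomes 8
  Position 20 ')': depth becomes 7
  Position 21 ')': depth becomes 6
  Position 22 ')': depth becomes 5
  Position 23 ')': depth becomes 4
  Position 24 ')': depth becomes 3
  Position 25 ')': depth becomes 2
  Position 26 ')': depth becomes 1
  Position 27 ')': depth becomes 0
Maximum depth reached: 12

12


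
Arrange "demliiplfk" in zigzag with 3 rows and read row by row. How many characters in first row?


Zigzag "demliiplfk" into 3 rows:
Placing characters:
  'd' => row 0
  'e' => row 1
  'm' => row 2
  'l' => row 1
  'i' => row 0
  'i' => row 1
  'p' => row 2
  'l' => row 1
  'f' => row 0
  'k' => row 1
Rows:
  Row 0: "dif"
  Row 1: "elilk"
  Row 2: "mp"
First row length: 3

3


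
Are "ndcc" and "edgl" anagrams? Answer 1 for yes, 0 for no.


Strings: "ndcc", "edgl"
Sorted first:  ccdn
Sorted second: degl
Differ at position 0: 'c' vs 'd' => not anagrams

0


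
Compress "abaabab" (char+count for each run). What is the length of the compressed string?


Input: abaabab
Runs:
  'a' x 1 => "a1"
  'b' x 1 => "b1"
  'a' x 2 => "a2"
  'b' x 1 => "b1"
  'a' x 1 => "a1"
  'b' x 1 => "b1"
Compressed: "a1b1a2b1a1b1"
Compressed length: 12

12


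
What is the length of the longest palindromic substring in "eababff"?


Input: "eababff"
Checking substrings for palindromes:
  [1:4] "aba" (len 3) => palindrome
  [2:5] "bab" (len 3) => palindrome
  [5:7] "ff" (len 2) => palindrome
Longest palindromic substring: "aba" with length 3

3


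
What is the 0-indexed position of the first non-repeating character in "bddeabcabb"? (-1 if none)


Input: bddeabcabb
Character frequencies:
  'a': 2
  'b': 4
  'c': 1
  'd': 2
  'e': 1
Scanning left to right for freq == 1:
  Position 0 ('b'): freq=4, skip
  Position 1 ('d'): freq=2, skip
  Position 2 ('d'): freq=2, skip
  Position 3 ('e'): unique! => answer = 3

3


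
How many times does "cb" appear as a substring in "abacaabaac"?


Searching for "cb" in "abacaabaac"
Scanning each position:
  Position 0: "ab" => no
  Position 1: "ba" => no
  Position 2: "ac" => no
  Position 3: "ca" => no
  Position 4: "aa" => no
  Position 5: "ab" => no
  Position 6: "ba" => no
  Position 7: "aa" => no
  Position 8: "ac" => no
Total occurrences: 0

0


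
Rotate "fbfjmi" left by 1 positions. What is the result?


Input: "fbfjmi", rotate left by 1
First 1 characters: "f"
Remaining characters: "bfjmi"
Concatenate remaining + first: "bfjmi" + "f" = "bfjmif"

bfjmif


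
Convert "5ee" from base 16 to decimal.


Input: "5ee" in base 16
Positional expansion:
  Digit '5' (value 5) x 16^2 = 1280
  Digit 'e' (value 14) x 16^1 = 224
  Digit 'e' (value 14) x 16^0 = 14
Sum = 1518

1518


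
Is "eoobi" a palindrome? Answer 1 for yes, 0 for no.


Input: eoobi
Reversed: ibooe
  Compare pos 0 ('e') with pos 4 ('i'): MISMATCH
  Compare pos 1 ('o') with pos 3 ('b'): MISMATCH
Result: not a palindrome

0


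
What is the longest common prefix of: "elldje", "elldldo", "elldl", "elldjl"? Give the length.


Words: elldje, elldldo, elldl, elldjl
  Position 0: all 'e' => match
  Position 1: all 'l' => match
  Position 2: all 'l' => match
  Position 3: all 'd' => match
  Position 4: ('j', 'l', 'l', 'j') => mismatch, stop
LCP = "elld" (length 4)

4


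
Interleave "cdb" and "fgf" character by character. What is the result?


Interleaving "cdb" and "fgf":
  Position 0: 'c' from first, 'f' from second => "cf"
  Position 1: 'd' from first, 'g' from second => "dg"
  Position 2: 'b' from first, 'f' from second => "bf"
Result: cfdgbf

cfdgbf


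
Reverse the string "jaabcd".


Input: jaabcd
Reading characters right to left:
  Position 5: 'd'
  Position 4: 'c'
  Position 3: 'b'
  Position 2: 'a'
  Position 1: 'a'
  Position 0: 'j'
Reversed: dcbaaj

dcbaaj


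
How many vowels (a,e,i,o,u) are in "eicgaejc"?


Input: eicgaejc
Checking each character:
  'e' at position 0: vowel (running total: 1)
  'i' at position 1: vowel (running total: 2)
  'c' at position 2: consonant
  'g' at position 3: consonant
  'a' at position 4: vowel (running total: 3)
  'e' at position 5: vowel (running total: 4)
  'j' at position 6: consonant
  'c' at position 7: consonant
Total vowels: 4

4


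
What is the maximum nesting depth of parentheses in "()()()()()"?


Input: "()()()()()"
Tracking depth:
  Position 0 '(': depth becomes 1
  Position 1 ')': depth becomes 0
  Position 2 '(': depth becomes 1
  Position 3 ')': depth becomes 0
  Position 4 '(': depth becomes 1
  Position 5 ')': depth becomes 0
  Position 6 '(': depth becomes 1
  Position 7 ')': depth becomes 0
  Position 8 '(': depth becomes 1
  Position 9 ')': depth becomes 0
Maximum depth reached: 1

1


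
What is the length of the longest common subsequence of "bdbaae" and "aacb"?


LCS of "bdbaae" and "aacb"
DP table:
           a    a    c    b
      0    0    0    0    0
  b   0    0    0    0    1
  d   0    0    0    0    1
  b   0    0    0    0    1
  a   0    1    1    1    1
  a   0    1    2    2    2
  e   0    1    2    2    2
LCS length = dp[6][4] = 2

2


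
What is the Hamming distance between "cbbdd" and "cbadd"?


Comparing "cbbdd" and "cbadd" position by position:
  Position 0: 'c' vs 'c' => same
  Position 1: 'b' vs 'b' => same
  Position 2: 'b' vs 'a' => differ
  Position 3: 'd' vs 'd' => same
  Position 4: 'd' vs 'd' => same
Total differences (Hamming distance): 1

1


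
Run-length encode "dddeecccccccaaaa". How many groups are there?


Input: dddeecccccccaaaa
Scanning for consecutive runs:
  Group 1: 'd' x 3 (positions 0-2)
  Group 2: 'e' x 2 (positions 3-4)
  Group 3: 'c' x 7 (positions 5-11)
  Group 4: 'a' x 4 (positions 12-15)
Total groups: 4

4


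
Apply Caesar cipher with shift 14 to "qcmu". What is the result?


Caesar cipher: shift "qcmu" by 14
  'q' (pos 16) + 14 = pos 4 = 'e'
  'c' (pos 2) + 14 = pos 16 = 'q'
  'm' (pos 12) + 14 = pos 0 = 'a'
  'u' (pos 20) + 14 = pos 8 = 'i'
Result: eqai

eqai


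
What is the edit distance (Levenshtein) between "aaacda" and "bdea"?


Computing edit distance: "aaacda" -> "bdea"
DP table:
           b    d    e    a
      0    1    2    3    4
  a   1    1    2    3    3
  a   2    2    2    3    3
  a   3    3    3    3    3
  c   4    4    4    4    4
  d   5    5    4    5    5
  a   6    6    5    5    5
Edit distance = dp[6][4] = 5

5


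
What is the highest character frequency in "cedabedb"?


Input: cedabedb
Character counts:
  'a': 1
  'b': 2
  'c': 1
  'd': 2
  'e': 2
Maximum frequency: 2

2


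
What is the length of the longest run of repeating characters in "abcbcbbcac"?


Input: "abcbcbbcac"
Scanning for longest run:
  Position 1 ('b'): new char, reset run to 1
  Position 2 ('c'): new char, reset run to 1
  Position 3 ('b'): new char, reset run to 1
  Position 4 ('c'): new char, reset run to 1
  Position 5 ('b'): new char, reset run to 1
  Position 6 ('b'): continues run of 'b', length=2
  Position 7 ('c'): new char, reset run to 1
  Position 8 ('a'): new char, reset run to 1
  Position 9 ('c'): new char, reset run to 1
Longest run: 'b' with length 2

2


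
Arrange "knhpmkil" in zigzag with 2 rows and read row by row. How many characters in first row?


Zigzag "knhpmkil" into 2 rows:
Placing characters:
  'k' => row 0
  'n' => row 1
  'h' => row 0
  'p' => row 1
  'm' => row 0
  'k' => row 1
  'i' => row 0
  'l' => row 1
Rows:
  Row 0: "khmi"
  Row 1: "npkl"
First row length: 4

4


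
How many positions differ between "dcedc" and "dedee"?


Comparing "dcedc" and "dedee" position by position:
  Position 0: 'd' vs 'd' => same
  Position 1: 'c' vs 'e' => DIFFER
  Position 2: 'e' vs 'd' => DIFFER
  Position 3: 'd' vs 'e' => DIFFER
  Position 4: 'c' vs 'e' => DIFFER
Positions that differ: 4

4


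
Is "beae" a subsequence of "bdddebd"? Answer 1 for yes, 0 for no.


Check if "beae" is a subsequence of "bdddebd"
Greedy scan:
  Position 0 ('b'): matches sub[0] = 'b'
  Position 1 ('d'): no match needed
  Position 2 ('d'): no match needed
  Position 3 ('d'): no match needed
  Position 4 ('e'): matches sub[1] = 'e'
  Position 5 ('b'): no match needed
  Position 6 ('d'): no match needed
Only matched 2/4 characters => not a subsequence

0


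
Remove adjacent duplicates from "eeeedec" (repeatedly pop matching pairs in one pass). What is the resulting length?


Input: eeeedec
Stack-based adjacent duplicate removal:
  Read 'e': push. Stack: e
  Read 'e': matches stack top 'e' => pop. Stack: (empty)
  Read 'e': push. Stack: e
  Read 'e': matches stack top 'e' => pop. Stack: (empty)
  Read 'd': push. Stack: d
  Read 'e': push. Stack: de
  Read 'c': push. Stack: dec
Final stack: "dec" (length 3)

3


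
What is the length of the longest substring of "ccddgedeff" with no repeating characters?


Input: "ccddgedeff"
Sliding window (track last position of each char):
  Position 0 ('c'): window [0,0] length 1 -- new best
  Position 1 ('c'): repeat (last at 0), move window start to 1
  Position 1 ('c'): window [1,1] length 1
  Position 2 ('d'): window [1,2] length 2 -- new best
  Position 3 ('d'): repeat (last at 2), move window start to 3
  Position 3 ('d'): window [3,3] length 1
  Position 4 ('g'): window [3,4] length 2
  Position 5 ('e'): window [3,5] length 3 -- new best
  Position 6 ('d'): repeat (last at 3), move window start to 4
  Position 6 ('d'): window [4,6] length 3
  Position 7 ('e'): repeat (last at 5), move window start to 6
  Position 7 ('e'): window [6,7] length 2
  Position 8 ('f'): window [6,8] length 3
  Position 9 ('f'): repeat (last at 8), move window start to 9
  Position 9 ('f'): window [9,9] length 1
Longest substring with no repeats: "dge" with length 3

3


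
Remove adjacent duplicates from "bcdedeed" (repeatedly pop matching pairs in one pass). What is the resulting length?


Input: bcdedeed
Stack-based adjacent duplicate removal:
  Read 'b': push. Stack: b
  Read 'c': push. Stack: bc
  Read 'd': push. Stack: bcd
  Read 'e': push. Stack: bcde
  Read 'd': push. Stack: bcded
  Read 'e': push. Stack: bcdede
  Read 'e': matches stack top 'e' => pop. Stack: bcded
  Read 'd': matches stack top 'd' => pop. Stack: bcde
Final stack: "bcde" (length 4)

4


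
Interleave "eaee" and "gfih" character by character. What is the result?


Interleaving "eaee" and "gfih":
  Position 0: 'e' from first, 'g' from second => "eg"
  Position 1: 'a' from first, 'f' from second => "af"
  Position 2: 'e' from first, 'i' from second => "ei"
  Position 3: 'e' from first, 'h' from second => "eh"
Result: egafeieh

egafeieh


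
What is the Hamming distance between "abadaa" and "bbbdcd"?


Comparing "abadaa" and "bbbdcd" position by position:
  Position 0: 'a' vs 'b' => differ
  Position 1: 'b' vs 'b' => same
  Position 2: 'a' vs 'b' => differ
  Position 3: 'd' vs 'd' => same
  Position 4: 'a' vs 'c' => differ
  Position 5: 'a' vs 'd' => differ
Total differences (Hamming distance): 4

4


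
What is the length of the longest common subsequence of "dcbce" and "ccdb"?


LCS of "dcbce" and "ccdb"
DP table:
           c    c    d    b
      0    0    0    0    0
  d   0    0    0    1    1
  c   0    1    1    1    1
  b   0    1    1    1    2
  c   0    1    2    2    2
  e   0    1    2    2    2
LCS length = dp[5][4] = 2

2


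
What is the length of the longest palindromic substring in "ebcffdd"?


Input: "ebcffdd"
Checking substrings for palindromes:
  [3:5] "ff" (len 2) => palindrome
  [5:7] "dd" (len 2) => palindrome
Longest palindromic substring: "ff" with length 2

2


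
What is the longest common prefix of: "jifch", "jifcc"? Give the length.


Words: jifch, jifcc
  Position 0: all 'j' => match
  Position 1: all 'i' => match
  Position 2: all 'f' => match
  Position 3: all 'c' => match
  Position 4: ('h', 'c') => mismatch, stop
LCP = "jifc" (length 4)

4


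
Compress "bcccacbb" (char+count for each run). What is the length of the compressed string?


Input: bcccacbb
Runs:
  'b' x 1 => "b1"
  'c' x 3 => "c3"
  'a' x 1 => "a1"
  'c' x 1 => "c1"
  'b' x 2 => "b2"
Compressed: "b1c3a1c1b2"
Compressed length: 10

10


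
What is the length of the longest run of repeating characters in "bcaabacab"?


Input: "bcaabacab"
Scanning for longest run:
  Position 1 ('c'): new char, reset run to 1
  Position 2 ('a'): new char, reset run to 1
  Position 3 ('a'): continues run of 'a', length=2
  Position 4 ('b'): new char, reset run to 1
  Position 5 ('a'): new char, reset run to 1
  Position 6 ('c'): new char, reset run to 1
  Position 7 ('a'): new char, reset run to 1
  Position 8 ('b'): new char, reset run to 1
Longest run: 'a' with length 2

2


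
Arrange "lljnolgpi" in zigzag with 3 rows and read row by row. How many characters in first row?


Zigzag "lljnolgpi" into 3 rows:
Placing characters:
  'l' => row 0
  'l' => row 1
  'j' => row 2
  'n' => row 1
  'o' => row 0
  'l' => row 1
  'g' => row 2
  'p' => row 1
  'i' => row 0
Rows:
  Row 0: "loi"
  Row 1: "lnlp"
  Row 2: "jg"
First row length: 3

3


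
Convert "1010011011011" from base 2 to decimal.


Input: "1010011011011" in base 2
Positional expansion:
  Digit '1' (value 1) x 2^12 = 4096
  Digit '0' (value 0) x 2^11 = 0
  Digit '1' (value 1) x 2^10 = 1024
  Digit '0' (value 0) x 2^9 = 0
  Digit '0' (value 0) x 2^8 = 0
  Digit '1' (value 1) x 2^7 = 128
  Digit '1' (value 1) x 2^6 = 64
  Digit '0' (value 0) x 2^5 = 0
  Digit '1' (value 1) x 2^4 = 16
  Digit '1' (value 1) x 2^3 = 8
  Digit '0' (value 0) x 2^2 = 0
  Digit '1' (value 1) x 2^1 = 2
  Digit '1' (value 1) x 2^0 = 1
Sum = 5339

5339


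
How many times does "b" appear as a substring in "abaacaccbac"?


Searching for "b" in "abaacaccbac"
Scanning each position:
  Position 0: "a" => no
  Position 1: "b" => MATCH
  Position 2: "a" => no
  Position 3: "a" => no
  Position 4: "c" => no
  Position 5: "a" => no
  Position 6: "c" => no
  Position 7: "c" => no
  Position 8: "b" => MATCH
  Position 9: "a" => no
  Position 10: "c" => no
Total occurrences: 2

2


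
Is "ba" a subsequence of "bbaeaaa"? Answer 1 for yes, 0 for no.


Check if "ba" is a subsequence of "bbaeaaa"
Greedy scan:
  Position 0 ('b'): matches sub[0] = 'b'
  Position 1 ('b'): no match needed
  Position 2 ('a'): matches sub[1] = 'a'
  Position 3 ('e'): no match needed
  Position 4 ('a'): no match needed
  Position 5 ('a'): no match needed
  Position 6 ('a'): no match needed
All 2 characters matched => is a subsequence

1


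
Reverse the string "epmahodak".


Input: epmahodak
Reading characters right to left:
  Position 8: 'k'
  Position 7: 'a'
  Position 6: 'd'
  Position 5: 'o'
  Position 4: 'h'
  Position 3: 'a'
  Position 2: 'm'
  Position 1: 'p'
  Position 0: 'e'
Reversed: kadohampe

kadohampe


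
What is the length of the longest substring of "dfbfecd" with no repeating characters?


Input: "dfbfecd"
Sliding window (track last position of each char):
  Position 0 ('d'): window [0,0] length 1 -- new best
  Position 1 ('f'): window [0,1] length 2 -- new best
  Position 2 ('b'): window [0,2] length 3 -- new best
  Position 3 ('f'): repeat (last at 1), move window start to 2
  Position 3 ('f'): window [2,3] length 2
  Position 4 ('e'): window [2,4] length 3
  Position 5 ('c'): window [2,5] length 4 -- new best
  Position 6 ('d'): window [2,6] length 5 -- new best
Longest substring with no repeats: "bfecd" with length 5

5


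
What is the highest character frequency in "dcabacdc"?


Input: dcabacdc
Character counts:
  'a': 2
  'b': 1
  'c': 3
  'd': 2
Maximum frequency: 3

3


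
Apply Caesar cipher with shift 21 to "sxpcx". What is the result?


Caesar cipher: shift "sxpcx" by 21
  's' (pos 18) + 21 = pos 13 = 'n'
  'x' (pos 23) + 21 = pos 18 = 's'
  'p' (pos 15) + 21 = pos 10 = 'k'
  'c' (pos 2) + 21 = pos 23 = 'x'
  'x' (pos 23) + 21 = pos 18 = 's'
Result: nskxs

nskxs


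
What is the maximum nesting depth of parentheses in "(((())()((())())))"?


Input: "(((())()((())())))"
Tracking depth:
  Position 0 '(': depth becomes 1
  Position 1 '(': depth becomes 2
  Position 2 '(': depth becomes 3
  Position 3 '(': depth becomes 4
  Position 4 ')': depth becomes 3
  Position 5 ')': depth becomes 2
  Position 6 '(': depth becomes 3
  Position 7 ')': depth becomes 2
  Position 8 '(': depth becomes 3
  Position 9 '(': depth becomes 4
  Position 10 '(': depth becomes 5
  Position 11 ')': depth becomes 4
  Position 12 ')': depth becomes 3
  Position 13 '(': depth becomes 4
  Position 14 ')': depth becomes 3
  Position 15 ')': depth becomes 2
  Position 16 ')': depth becomes 1
  Position 17 ')': depth becomes 0
Maximum depth reached: 5

5


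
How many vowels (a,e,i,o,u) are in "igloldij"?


Input: igloldij
Checking each character:
  'i' at position 0: vowel (running total: 1)
  'g' at position 1: consonant
  'l' at position 2: consonant
  'o' at position 3: vowel (running total: 2)
  'l' at position 4: consonant
  'd' at position 5: consonant
  'i' at position 6: vowel (running total: 3)
  'j' at position 7: consonant
Total vowels: 3

3


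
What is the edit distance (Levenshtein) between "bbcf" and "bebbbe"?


Computing edit distance: "bbcf" -> "bebbbe"
DP table:
           b    e    b    b    b    e
      0    1    2    3    4    5    6
  b   1    0    1    2    3    4    5
  b   2    1    1    1    2    3    4
  c   3    2    2    2    2    3    4
  f   4    3    3    3    3    3    4
Edit distance = dp[4][6] = 4

4


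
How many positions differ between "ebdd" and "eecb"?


Comparing "ebdd" and "eecb" position by position:
  Position 0: 'e' vs 'e' => same
  Position 1: 'b' vs 'e' => DIFFER
  Position 2: 'd' vs 'c' => DIFFER
  Position 3: 'd' vs 'b' => DIFFER
Positions that differ: 3

3


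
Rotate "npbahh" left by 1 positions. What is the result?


Input: "npbahh", rotate left by 1
First 1 characters: "n"
Remaining characters: "pbahh"
Concatenate remaining + first: "pbahh" + "n" = "pbahhn"

pbahhn


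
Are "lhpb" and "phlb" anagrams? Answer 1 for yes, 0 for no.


Strings: "lhpb", "phlb"
Sorted first:  bhlp
Sorted second: bhlp
Sorted forms match => anagrams

1


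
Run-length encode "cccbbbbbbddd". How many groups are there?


Input: cccbbbbbbddd
Scanning for consecutive runs:
  Group 1: 'c' x 3 (positions 0-2)
  Group 2: 'b' x 6 (positions 3-8)
  Group 3: 'd' x 3 (positions 9-11)
Total groups: 3

3


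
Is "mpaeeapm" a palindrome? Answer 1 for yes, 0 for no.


Input: mpaeeapm
Reversed: mpaeeapm
  Compare pos 0 ('m') with pos 7 ('m'): match
  Compare pos 1 ('p') with pos 6 ('p'): match
  Compare pos 2 ('a') with pos 5 ('a'): match
  Compare pos 3 ('e') with pos 4 ('e'): match
Result: palindrome

1


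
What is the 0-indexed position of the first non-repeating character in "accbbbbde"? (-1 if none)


Input: accbbbbde
Character frequencies:
  'a': 1
  'b': 4
  'c': 2
  'd': 1
  'e': 1
Scanning left to right for freq == 1:
  Position 0 ('a'): unique! => answer = 0

0


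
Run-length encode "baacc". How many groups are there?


Input: baacc
Scanning for consecutive runs:
  Group 1: 'b' x 1 (positions 0-0)
  Group 2: 'a' x 2 (positions 1-2)
  Group 3: 'c' x 2 (positions 3-4)
Total groups: 3

3


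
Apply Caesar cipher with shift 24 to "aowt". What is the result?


Caesar cipher: shift "aowt" by 24
  'a' (pos 0) + 24 = pos 24 = 'y'
  'o' (pos 14) + 24 = pos 12 = 'm'
  'w' (pos 22) + 24 = pos 20 = 'u'
  't' (pos 19) + 24 = pos 17 = 'r'
Result: ymur

ymur


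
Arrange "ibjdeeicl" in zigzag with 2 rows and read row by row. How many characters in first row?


Zigzag "ibjdeeicl" into 2 rows:
Placing characters:
  'i' => row 0
  'b' => row 1
  'j' => row 0
  'd' => row 1
  'e' => row 0
  'e' => row 1
  'i' => row 0
  'c' => row 1
  'l' => row 0
Rows:
  Row 0: "ijeil"
  Row 1: "bdec"
First row length: 5

5


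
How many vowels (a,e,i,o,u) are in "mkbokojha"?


Input: mkbokojha
Checking each character:
  'm' at position 0: consonant
  'k' at position 1: consonant
  'b' at position 2: consonant
  'o' at position 3: vowel (running total: 1)
  'k' at position 4: consonant
  'o' at position 5: vowel (running total: 2)
  'j' at position 6: consonant
  'h' at position 7: consonant
  'a' at position 8: vowel (running total: 3)
Total vowels: 3

3


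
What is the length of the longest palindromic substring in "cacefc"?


Input: "cacefc"
Checking substrings for palindromes:
  [0:3] "cac" (len 3) => palindrome
Longest palindromic substring: "cac" with length 3

3


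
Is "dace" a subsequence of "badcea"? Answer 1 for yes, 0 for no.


Check if "dace" is a subsequence of "badcea"
Greedy scan:
  Position 0 ('b'): no match needed
  Position 1 ('a'): no match needed
  Position 2 ('d'): matches sub[0] = 'd'
  Position 3 ('c'): no match needed
  Position 4 ('e'): no match needed
  Position 5 ('a'): matches sub[1] = 'a'
Only matched 2/4 characters => not a subsequence

0


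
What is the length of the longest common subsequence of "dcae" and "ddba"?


LCS of "dcae" and "ddba"
DP table:
           d    d    b    a
      0    0    0    0    0
  d   0    1    1    1    1
  c   0    1    1    1    1
  a   0    1    1    1    2
  e   0    1    1    1    2
LCS length = dp[4][4] = 2

2


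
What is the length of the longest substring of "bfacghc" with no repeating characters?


Input: "bfacghc"
Sliding window (track last position of each char):
  Position 0 ('b'): window [0,0] length 1 -- new best
  Position 1 ('f'): window [0,1] length 2 -- new best
  Position 2 ('a'): window [0,2] length 3 -- new best
  Position 3 ('c'): window [0,3] length 4 -- new best
  Position 4 ('g'): window [0,4] length 5 -- new best
  Position 5 ('h'): window [0,5] length 6 -- new best
  Position 6 ('c'): repeat (last at 3), move window start to 4
  Position 6 ('c'): window [4,6] length 3
Longest substring with no repeats: "bfacgh" with length 6

6


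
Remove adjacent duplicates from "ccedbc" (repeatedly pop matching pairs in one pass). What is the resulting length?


Input: ccedbc
Stack-based adjacent duplicate removal:
  Read 'c': push. Stack: c
  Read 'c': matches stack top 'c' => pop. Stack: (empty)
  Read 'e': push. Stack: e
  Read 'd': push. Stack: ed
  Read 'b': push. Stack: edb
  Read 'c': push. Stack: edbc
Final stack: "edbc" (length 4)

4


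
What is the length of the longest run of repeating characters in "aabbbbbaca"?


Input: "aabbbbbaca"
Scanning for longest run:
  Position 1 ('a'): continues run of 'a', length=2
  Position 2 ('b'): new char, reset run to 1
  Position 3 ('b'): continues run of 'b', length=2
  Position 4 ('b'): continues run of 'b', length=3
  Position 5 ('b'): continues run of 'b', length=4
  Position 6 ('b'): continues run of 'b', length=5
  Position 7 ('a'): new char, reset run to 1
  Position 8 ('c'): new char, reset run to 1
  Position 9 ('a'): new char, reset run to 1
Longest run: 'b' with length 5

5


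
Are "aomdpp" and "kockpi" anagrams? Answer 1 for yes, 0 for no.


Strings: "aomdpp", "kockpi"
Sorted first:  admopp
Sorted second: cikkop
Differ at position 0: 'a' vs 'c' => not anagrams

0


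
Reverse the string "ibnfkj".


Input: ibnfkj
Reading characters right to left:
  Position 5: 'j'
  Position 4: 'k'
  Position 3: 'f'
  Position 2: 'n'
  Position 1: 'b'
  Position 0: 'i'
Reversed: jkfnbi

jkfnbi


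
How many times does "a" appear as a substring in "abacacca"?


Searching for "a" in "abacacca"
Scanning each position:
  Position 0: "a" => MATCH
  Position 1: "b" => no
  Position 2: "a" => MATCH
  Position 3: "c" => no
  Position 4: "a" => MATCH
  Position 5: "c" => no
  Position 6: "c" => no
  Position 7: "a" => MATCH
Total occurrences: 4

4


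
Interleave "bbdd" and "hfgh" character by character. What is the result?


Interleaving "bbdd" and "hfgh":
  Position 0: 'b' from first, 'h' from second => "bh"
  Position 1: 'b' from first, 'f' from second => "bf"
  Position 2: 'd' from first, 'g' from second => "dg"
  Position 3: 'd' from first, 'h' from second => "dh"
Result: bhbfdgdh

bhbfdgdh


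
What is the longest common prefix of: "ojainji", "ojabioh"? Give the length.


Words: ojainji, ojabioh
  Position 0: all 'o' => match
  Position 1: all 'j' => match
  Position 2: all 'a' => match
  Position 3: ('i', 'b') => mismatch, stop
LCP = "oja" (length 3)

3


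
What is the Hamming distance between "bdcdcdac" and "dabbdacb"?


Comparing "bdcdcdac" and "dabbdacb" position by position:
  Position 0: 'b' vs 'd' => differ
  Position 1: 'd' vs 'a' => differ
  Position 2: 'c' vs 'b' => differ
  Position 3: 'd' vs 'b' => differ
  Position 4: 'c' vs 'd' => differ
  Position 5: 'd' vs 'a' => differ
  Position 6: 'a' vs 'c' => differ
  Position 7: 'c' vs 'b' => differ
Total differences (Hamming distance): 8

8


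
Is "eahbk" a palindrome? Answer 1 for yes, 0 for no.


Input: eahbk
Reversed: kbhae
  Compare pos 0 ('e') with pos 4 ('k'): MISMATCH
  Compare pos 1 ('a') with pos 3 ('b'): MISMATCH
Result: not a palindrome

0


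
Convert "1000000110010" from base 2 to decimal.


Input: "1000000110010" in base 2
Positional expansion:
  Digit '1' (value 1) x 2^12 = 4096
  Digit '0' (value 0) x 2^11 = 0
  Digit '0' (value 0) x 2^10 = 0
  Digit '0' (value 0) x 2^9 = 0
  Digit '0' (value 0) x 2^8 = 0
  Digit '0' (value 0) x 2^7 = 0
  Digit '0' (value 0) x 2^6 = 0
  Digit '1' (value 1) x 2^5 = 32
  Digit '1' (value 1) x 2^4 = 16
  Digit '0' (value 0) x 2^3 = 0
  Digit '0' (value 0) x 2^2 = 0
  Digit '1' (value 1) x 2^1 = 2
  Digit '0' (value 0) x 2^0 = 0
Sum = 4146

4146


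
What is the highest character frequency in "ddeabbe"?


Input: ddeabbe
Character counts:
  'a': 1
  'b': 2
  'd': 2
  'e': 2
Maximum frequency: 2

2


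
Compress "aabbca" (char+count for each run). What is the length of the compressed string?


Input: aabbca
Runs:
  'a' x 2 => "a2"
  'b' x 2 => "b2"
  'c' x 1 => "c1"
  'a' x 1 => "a1"
Compressed: "a2b2c1a1"
Compressed length: 8

8


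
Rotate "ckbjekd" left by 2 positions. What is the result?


Input: "ckbjekd", rotate left by 2
First 2 characters: "ck"
Remaining characters: "bjekd"
Concatenate remaining + first: "bjekd" + "ck" = "bjekdck"

bjekdck


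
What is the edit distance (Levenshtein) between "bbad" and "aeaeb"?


Computing edit distance: "bbad" -> "aeaeb"
DP table:
           a    e    a    e    b
      0    1    2    3    4    5
  b   1    1    2    3    4    4
  b   2    2    2    3    4    4
  a   3    2    3    2    3    4
  d   4    3    3    3    3    4
Edit distance = dp[4][5] = 4

4


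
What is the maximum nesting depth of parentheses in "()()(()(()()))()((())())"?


Input: "()()(()(()()))()((())())"
Tracking depth:
  Position 0 '(': depth becomes 1
  Position 1 ')': depth becomes 0
  Position 2 '(': depth becomes 1
  Position 3 ')': depth becomes 0
  Position 4 '(': depth becomes 1
  Position 5 '(': depth becomes 2
  Position 6 ')': depth becomes 1
  Position 7 '(': depth becomes 2
  Position 8 '(': depth becomes 3
  Position 9 ')': depth becomes 2
  Position 10 '(': depth becomes 3
  Position 11 ')': depth becomes 2
  Position 12 ')': depth becomes 1
  Position 13 ')': depth becomes 0
  Position 14 '(': depth becomes 1
  Position 15 ')': depth becomes 0
  Position 16 '(': depth becomes 1
  Position 17 '(': depth becomes 2
  Position 18 '(': depth becomes 3
  Position 19 ')': depth becomes 2
  Position 20 ')': depth becomes 1
  Position 21 '(': depth becomes 2
  Position 22 ')': depth becomes 1
  Position 23 ')': depth becomes 0
Maximum depth reached: 3

3


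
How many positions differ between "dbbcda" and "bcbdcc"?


Comparing "dbbcda" and "bcbdcc" position by position:
  Position 0: 'd' vs 'b' => DIFFER
  Position 1: 'b' vs 'c' => DIFFER
  Position 2: 'b' vs 'b' => same
  Position 3: 'c' vs 'd' => DIFFER
  Position 4: 'd' vs 'c' => DIFFER
  Position 5: 'a' vs 'c' => DIFFER
Positions that differ: 5

5


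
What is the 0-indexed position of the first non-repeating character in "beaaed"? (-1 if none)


Input: beaaed
Character frequencies:
  'a': 2
  'b': 1
  'd': 1
  'e': 2
Scanning left to right for freq == 1:
  Position 0 ('b'): unique! => answer = 0

0


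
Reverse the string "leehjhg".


Input: leehjhg
Reading characters right to left:
  Position 6: 'g'
  Position 5: 'h'
  Position 4: 'j'
  Position 3: 'h'
  Position 2: 'e'
  Position 1: 'e'
  Position 0: 'l'
Reversed: ghjheel

ghjheel


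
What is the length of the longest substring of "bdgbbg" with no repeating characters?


Input: "bdgbbg"
Sliding window (track last position of each char):
  Position 0 ('b'): window [0,0] length 1 -- new best
  Position 1 ('d'): window [0,1] length 2 -- new best
  Position 2 ('g'): window [0,2] length 3 -- new best
  Position 3 ('b'): repeat (last at 0), move window start to 1
  Position 3 ('b'): window [1,3] length 3
  Position 4 ('b'): repeat (last at 3), move window start to 4
  Position 4 ('b'): window [4,4] length 1
  Position 5 ('g'): window [4,5] length 2
Longest substring with no repeats: "bdg" with length 3

3


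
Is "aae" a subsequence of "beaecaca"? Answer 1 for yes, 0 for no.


Check if "aae" is a subsequence of "beaecaca"
Greedy scan:
  Position 0 ('b'): no match needed
  Position 1 ('e'): no match needed
  Position 2 ('a'): matches sub[0] = 'a'
  Position 3 ('e'): no match needed
  Position 4 ('c'): no match needed
  Position 5 ('a'): matches sub[1] = 'a'
  Position 6 ('c'): no match needed
  Position 7 ('a'): no match needed
Only matched 2/3 characters => not a subsequence

0


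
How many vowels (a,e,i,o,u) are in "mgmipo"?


Input: mgmipo
Checking each character:
  'm' at position 0: consonant
  'g' at position 1: consonant
  'm' at position 2: consonant
  'i' at position 3: vowel (running total: 1)
  'p' at position 4: consonant
  'o' at position 5: vowel (running total: 2)
Total vowels: 2

2


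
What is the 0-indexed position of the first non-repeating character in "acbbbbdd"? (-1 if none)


Input: acbbbbdd
Character frequencies:
  'a': 1
  'b': 4
  'c': 1
  'd': 2
Scanning left to right for freq == 1:
  Position 0 ('a'): unique! => answer = 0

0


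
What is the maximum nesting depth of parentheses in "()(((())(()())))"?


Input: "()(((())(()())))"
Tracking depth:
  Position 0 '(': depth becomes 1
  Position 1 ')': depth becomes 0
  Position 2 '(': depth becomes 1
  Position 3 '(': depth becomes 2
  Position 4 '(': depth becomes 3
  Position 5 '(': depth becomes 4
  Position 6 ')': depth becomes 3
  Position 7 ')': depth becomes 2
  Position 8 '(': depth becomes 3
  Position 9 '(': depth becomes 4
  Position 10 ')': depth becomes 3
  Position 11 '(': depth becomes 4
  Position 12 ')': depth becomes 3
  Position 13 ')': depth becomes 2
  Position 14 ')': depth becomes 1
  Position 15 ')': depth becomes 0
Maximum depth reached: 4

4
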